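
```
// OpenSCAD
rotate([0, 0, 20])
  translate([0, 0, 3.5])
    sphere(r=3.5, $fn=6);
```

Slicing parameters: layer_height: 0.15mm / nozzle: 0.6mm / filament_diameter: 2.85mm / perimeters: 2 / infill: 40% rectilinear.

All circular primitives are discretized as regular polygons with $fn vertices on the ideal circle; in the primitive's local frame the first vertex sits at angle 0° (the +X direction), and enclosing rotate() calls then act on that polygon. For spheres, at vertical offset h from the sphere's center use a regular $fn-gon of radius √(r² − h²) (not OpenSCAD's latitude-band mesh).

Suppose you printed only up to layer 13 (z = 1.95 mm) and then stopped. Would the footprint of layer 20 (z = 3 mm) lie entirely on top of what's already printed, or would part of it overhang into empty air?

Compare the two slices. At z = 1.95: the r=3.5 sphere contributes a regular 6-gon of circumradius √(3.5²−1.55²) = 3.138 (area = (6/2)·3.138²·sin(360°/6) = 25.58 mm²); (rotated 20° about Z; rotation is an isometry so areas/perimeters/island counts are preserved). At z = 3: the sphere: section is a regular 6-gon, circumradius = √(r²−h²) = √(3.5²−0.5²) = 3.464 (area = (6/2)·3.464²·sin(360°/6) = 31.18 mm²); (rotated 20° about Z; rotation is an isometry so areas/perimeters/island counts are preserved). Checking containment: at z = 3 the cross-section extends beyond the z = 1.95 cross-section by about 5.59 mm².

part overhangs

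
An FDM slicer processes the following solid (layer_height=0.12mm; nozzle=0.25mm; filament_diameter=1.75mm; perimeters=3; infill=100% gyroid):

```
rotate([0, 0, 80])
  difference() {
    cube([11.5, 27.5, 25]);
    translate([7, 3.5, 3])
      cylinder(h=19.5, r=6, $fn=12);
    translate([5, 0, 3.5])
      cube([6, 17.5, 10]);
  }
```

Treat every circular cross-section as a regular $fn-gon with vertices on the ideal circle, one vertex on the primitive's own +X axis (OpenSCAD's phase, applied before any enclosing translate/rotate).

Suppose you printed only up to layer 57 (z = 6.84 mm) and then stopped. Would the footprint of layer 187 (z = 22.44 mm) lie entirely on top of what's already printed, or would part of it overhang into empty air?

part overhangs

Compare the two slices. At z = 6.84: the 11.5×27.5 cube contributes its full rectangle (area 316.25 mm²); the cylinder at (7, 3.5): section is a regular 12-gon, circumradius r=6 (area = (12/2)·6.000²·sin(360°/12) = 108.00 mm²); the cube at (5, 0) (footprint 6×17.5) is included at this height (area 105.00 mm²); Taking the first minus the rest: starting from the 11.5×27.5 cube (316.25 mm²), the r=6 cylinder at (7, 3.5) partially overlaps it — only the 85.48 mm² overlap (of its 108.00 mm²) is removed, clipping the outline; the 6×17.5 cube at (5, 0) partially overlaps it — only the 51.05 mm² overlap (of its 105.00 mm²) is removed, clipping the outline — area = 179.72 mm²; (whole slice rotated 80° about Z — lengths, areas and connectivity unchanged). At z = 22.44: the cube is present — its section is the full 11.5×27.5 rectangle (area 316.25 mm²); the cylinder at (7, 3.5): section is a regular 12-gon, circumradius r=6 (area = (12/2)·6.000²·sin(360°/12) = 108.00 mm²); the cube at (5, 0) does not reach this height (z outside [3.5, 13.5]); Subtracting the remaining from the first: starting from the 11.5×27.5 cube (316.25 mm²), the r=6 cylinder at (7, 3.5) partially overlaps it — only the 85.48 mm² overlap (of its 108.00 mm²) is removed, clipping the outline — area = 230.77 mm²; (whole slice rotated 80° about Z — lengths, areas and connectivity unchanged). Checking containment: at z = 22.44 the cross-section extends beyond the z = 6.84 cross-section by about 51.05 mm².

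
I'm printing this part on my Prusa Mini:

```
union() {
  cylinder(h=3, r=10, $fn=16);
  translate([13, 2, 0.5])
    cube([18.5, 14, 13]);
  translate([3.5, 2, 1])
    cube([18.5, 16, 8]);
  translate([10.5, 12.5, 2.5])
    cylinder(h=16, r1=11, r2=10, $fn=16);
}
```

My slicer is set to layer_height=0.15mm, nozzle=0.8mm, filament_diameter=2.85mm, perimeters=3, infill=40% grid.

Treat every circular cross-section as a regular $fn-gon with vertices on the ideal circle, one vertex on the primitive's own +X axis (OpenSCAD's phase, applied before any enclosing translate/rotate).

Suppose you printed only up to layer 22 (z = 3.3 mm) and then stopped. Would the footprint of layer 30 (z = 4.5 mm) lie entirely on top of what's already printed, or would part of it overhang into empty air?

entirely on top

Compare the two slices. At z = 3.3: the cylinder is not intersected at this z (z outside [0, 3]); the cube at (13, 2) is present — its section is the full 18.5×14 rectangle (area 259.00 mm²); the 18.5×16 cube at (3.5, 2) contributes its full rectangle (area 296.00 mm²); the cone at (10.5, 12.5): at t=0.050 of its height the radius interpolates to r₁+(r₂−r₁)t = 10.950, giving a regular 16-gon of that circumradius (area = (16/2)·10.950²·sin(360°/16) = 367.08 mm²); Merging all regions: the regions partially overlap — summed areas 922.08 mm² minus the doubly-counted overlap 381.99 mm² gives 540.09 mm² — area = 540.09 mm². At z = 4.5: the cylinder is absent (z outside [0, 3]); the cube at (13, 2) (footprint 18.5×14) is included at this height (area 259.00 mm²); the cube at (3.5, 2) is present — its section is the full 18.5×16 rectangle (area 296.00 mm²); the cone at (10.5, 12.5) contributes a regular 16-gon of circumradius 10.875 (interpolated between r1=11 and r2=10 at t=0.125) (area = (16/2)·10.875²·sin(360°/16) = 362.07 mm²); Taking the union: the regions partially overlap — summed areas 917.07 mm² minus the doubly-counted overlap 380.05 mm² gives 537.01 mm² — area = 537.01 mm². Checking containment: the cross-section at z = 4.5 is a subset of the cross-section at z = 3.3.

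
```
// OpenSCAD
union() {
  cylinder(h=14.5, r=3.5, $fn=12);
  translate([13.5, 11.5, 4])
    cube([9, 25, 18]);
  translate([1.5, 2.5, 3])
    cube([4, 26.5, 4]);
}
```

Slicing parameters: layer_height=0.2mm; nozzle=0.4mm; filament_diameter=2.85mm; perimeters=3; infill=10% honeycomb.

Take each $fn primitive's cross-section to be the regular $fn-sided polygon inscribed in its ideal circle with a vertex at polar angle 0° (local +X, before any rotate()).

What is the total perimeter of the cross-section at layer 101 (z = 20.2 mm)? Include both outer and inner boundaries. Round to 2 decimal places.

68.00 mm

At z = 20.2 mm: the cylinder is not intersected at this z (z outside [0, 14.5]); the cube at (13.5, 11.5) is present — its section is the full 9×25 rectangle (perimeter 68.00 mm); the cube at (1.5, 2.5) is absent (z outside [3, 7]); Combining (union): only the 9×25 cube at (13.5, 11.5) is present, so the union is just that shape — boundary = 68.00 mm. Overall, the cross-section is a single solid region. Total boundary length (outer) = 68.00 mm.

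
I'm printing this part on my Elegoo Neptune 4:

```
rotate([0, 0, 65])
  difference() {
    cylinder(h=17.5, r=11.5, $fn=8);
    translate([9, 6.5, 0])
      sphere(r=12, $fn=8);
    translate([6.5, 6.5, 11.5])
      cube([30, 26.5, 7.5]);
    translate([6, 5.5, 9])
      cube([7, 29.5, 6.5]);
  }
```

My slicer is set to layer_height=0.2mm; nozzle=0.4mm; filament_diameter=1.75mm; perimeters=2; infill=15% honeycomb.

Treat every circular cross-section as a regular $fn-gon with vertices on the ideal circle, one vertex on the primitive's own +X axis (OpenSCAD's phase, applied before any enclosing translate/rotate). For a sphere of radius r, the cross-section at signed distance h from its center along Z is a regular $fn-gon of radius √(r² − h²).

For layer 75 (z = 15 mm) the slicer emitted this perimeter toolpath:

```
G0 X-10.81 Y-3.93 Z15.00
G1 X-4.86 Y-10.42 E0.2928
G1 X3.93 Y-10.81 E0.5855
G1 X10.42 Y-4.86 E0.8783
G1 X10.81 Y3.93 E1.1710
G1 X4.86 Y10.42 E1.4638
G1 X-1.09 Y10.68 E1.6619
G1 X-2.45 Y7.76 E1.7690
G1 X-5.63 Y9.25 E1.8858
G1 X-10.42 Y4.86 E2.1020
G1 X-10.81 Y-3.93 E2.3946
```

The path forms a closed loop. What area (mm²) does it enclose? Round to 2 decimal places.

366.05 mm²

Apply the shoelace formula to the sequence of (X, Y) vertices; enclosed area = 366.05 mm².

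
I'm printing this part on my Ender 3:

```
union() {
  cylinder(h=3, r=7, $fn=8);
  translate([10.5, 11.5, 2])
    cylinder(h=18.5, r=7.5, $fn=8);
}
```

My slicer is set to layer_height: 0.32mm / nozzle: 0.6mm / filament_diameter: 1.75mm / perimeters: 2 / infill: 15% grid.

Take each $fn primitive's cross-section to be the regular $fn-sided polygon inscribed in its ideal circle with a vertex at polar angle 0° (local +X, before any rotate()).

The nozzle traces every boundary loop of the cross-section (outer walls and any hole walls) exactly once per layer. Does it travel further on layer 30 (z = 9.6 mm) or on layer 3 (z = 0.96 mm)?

layer 30 (z = 9.6 mm)

Layer 30 (z = 9.6): the cylinder is absent (z outside [0, 3]); the cylinder at (10.5, 11.5): section is a regular 8-gon, circumradius r=7.5 (perimeter = 2·8·7.500·sin(180°/8) = 45.92 mm); Taking the union: only the r=7.5 cylinder at (10.5, 11.5) is present, so the union is just that shape — boundary = 45.92 mm. So its perimeter = 45.92 mm. Layer 3 (z = 0.96): the r=7 cylinder contributes a regular 8-gon of circumradius 7 (perimeter = 2·8·7.000·sin(180°/8) = 42.86 mm); the cylinder at (10.5, 11.5) is not intersected at this z (z outside [2, 20.5]); Taking the union: only the r=7 cylinder is present, so the union is just that shape — boundary = 42.86 mm. So its perimeter = 42.86 mm. Layer 30 is larger (45.92 vs 42.86 mm).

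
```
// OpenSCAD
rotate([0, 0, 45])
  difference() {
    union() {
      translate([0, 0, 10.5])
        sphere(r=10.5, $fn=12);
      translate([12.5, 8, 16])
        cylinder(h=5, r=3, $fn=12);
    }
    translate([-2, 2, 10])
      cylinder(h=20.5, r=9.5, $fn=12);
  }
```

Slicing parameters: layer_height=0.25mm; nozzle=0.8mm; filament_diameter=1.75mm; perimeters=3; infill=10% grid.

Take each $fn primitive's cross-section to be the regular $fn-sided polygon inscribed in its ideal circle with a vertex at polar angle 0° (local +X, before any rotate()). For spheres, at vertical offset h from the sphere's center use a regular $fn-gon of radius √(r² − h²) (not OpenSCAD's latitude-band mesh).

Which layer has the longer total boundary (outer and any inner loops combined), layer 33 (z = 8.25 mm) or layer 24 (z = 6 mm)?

Layer 33 (z = 8.25): the sphere: section is a regular 12-gon, circumradius = √(r²−h²) = √(10.5²−2.25²) = 10.256 (perimeter = 2·12·10.256·sin(180°/12) = 63.71 mm); the cylinder at (12.5, 8) is absent (z outside [16, 21]); Merging all regions: only the r=10.5 sphere is present, so the union is just that shape — boundary = 63.71 mm; the cylinder at (-2, 2) is absent (z outside [10, 30.5]); After the difference (first − rest): none of the subtracted shapes is present at this height, so that combined region is unchanged — boundary = 63.71 mm; (whole slice rotated 45° about Z — lengths, areas and connectivity unchanged). So its perimeter = 63.71 mm. Layer 24 (z = 6): the sphere: section is a regular 12-gon, circumradius = √(r²−h²) = √(10.5²−4.5²) = 9.487 (perimeter = 2·12·9.487·sin(180°/12) = 58.93 mm); the cylinder at (12.5, 8) is not intersected at this z (z outside [16, 21]); Taking the union: only the r=10.5 sphere is present, so the union is just that shape — boundary = 58.93 mm; the cylinder at (-2, 2) is absent (z outside [10, 30.5]); Taking the first minus the rest: none of the subtracted shapes is present at this height, so the result so far is unchanged — boundary = 58.93 mm; (whole slice rotated 45° about Z — lengths, areas and connectivity unchanged). So its perimeter = 58.93 mm. Layer 33 is larger (63.71 vs 58.93 mm).

layer 33 (z = 8.25 mm)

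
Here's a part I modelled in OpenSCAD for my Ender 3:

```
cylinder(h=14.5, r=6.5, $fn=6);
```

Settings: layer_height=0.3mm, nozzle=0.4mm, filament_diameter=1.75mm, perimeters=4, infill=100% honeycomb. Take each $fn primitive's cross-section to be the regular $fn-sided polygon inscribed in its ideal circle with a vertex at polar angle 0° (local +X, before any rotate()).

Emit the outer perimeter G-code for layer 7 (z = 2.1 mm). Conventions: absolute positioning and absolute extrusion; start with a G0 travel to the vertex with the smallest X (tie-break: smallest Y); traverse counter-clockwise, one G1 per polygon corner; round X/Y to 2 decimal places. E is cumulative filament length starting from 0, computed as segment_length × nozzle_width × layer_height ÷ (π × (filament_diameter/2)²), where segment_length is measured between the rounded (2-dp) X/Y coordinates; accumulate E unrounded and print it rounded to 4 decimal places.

G0 X-6.50 Y0.00 Z2.10
G1 X-3.25 Y-5.63 E0.3243
G1 X3.25 Y-5.63 E0.6486
G1 X6.50 Y0.00 E0.9729
G1 X3.25 Y5.63 E1.2973
G1 X-3.25 Y5.63 E1.6215
G1 X-6.50 Y0.00 E1.9459

At z = 2.1 mm: the r=6.5 cylinder gives a regular 6-gon of circumradius 6.5 (constant along its height). The outline is a single polygon with 6 vertices. Extrusion per mm of travel: 0.4 × 0.3 / (π × 0.875²) = 0.049890. Accumulating E over each segment gives final E = 1.9459.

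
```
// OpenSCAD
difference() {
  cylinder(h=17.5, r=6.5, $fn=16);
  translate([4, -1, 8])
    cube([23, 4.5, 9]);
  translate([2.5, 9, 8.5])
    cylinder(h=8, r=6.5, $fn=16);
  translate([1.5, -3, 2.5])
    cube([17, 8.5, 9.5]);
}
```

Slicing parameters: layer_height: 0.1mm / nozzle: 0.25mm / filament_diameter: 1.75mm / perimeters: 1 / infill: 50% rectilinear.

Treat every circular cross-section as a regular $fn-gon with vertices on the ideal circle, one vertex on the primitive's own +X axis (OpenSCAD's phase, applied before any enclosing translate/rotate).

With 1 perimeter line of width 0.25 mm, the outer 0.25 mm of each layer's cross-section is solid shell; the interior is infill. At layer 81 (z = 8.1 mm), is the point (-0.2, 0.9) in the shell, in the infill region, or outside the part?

At z = 8.1 mm: the cylinder: section is a regular 16-gon, circumradius r=6.5; the 23×4.5 cube at (4, -1) contributes its full rectangle; the cylinder at (2.5, 9) is absent (z outside [8.5, 16.5]); the cube at (1.5, -3) (footprint 17×8.5) is included at this height; Taking the first minus the rest: starting from the r=6.5 cylinder, the 23×4.5 cube at (4, -1) partially overlaps it — only the 9.69 mm² overlap (of its 103.50 mm²) is removed, clipping the outline; the 17×8.5 cube at (1.5, -3) partially overlaps it — only the 26.38 mm² overlap (of its 144.50 mm²) is removed, clipping the outline — 1 connected region. Overall, the cross-section is a single solid region. The nearest boundary edge runs (1.50, 5.50)→(1.50, -3.00); distance from the point to it = 1.70 mm. The point is inside the cross-section and 1.70 mm from the nearest boundary — more than the 0.25 mm shell width (1 × 0.25), so it's in the infill interior.

infill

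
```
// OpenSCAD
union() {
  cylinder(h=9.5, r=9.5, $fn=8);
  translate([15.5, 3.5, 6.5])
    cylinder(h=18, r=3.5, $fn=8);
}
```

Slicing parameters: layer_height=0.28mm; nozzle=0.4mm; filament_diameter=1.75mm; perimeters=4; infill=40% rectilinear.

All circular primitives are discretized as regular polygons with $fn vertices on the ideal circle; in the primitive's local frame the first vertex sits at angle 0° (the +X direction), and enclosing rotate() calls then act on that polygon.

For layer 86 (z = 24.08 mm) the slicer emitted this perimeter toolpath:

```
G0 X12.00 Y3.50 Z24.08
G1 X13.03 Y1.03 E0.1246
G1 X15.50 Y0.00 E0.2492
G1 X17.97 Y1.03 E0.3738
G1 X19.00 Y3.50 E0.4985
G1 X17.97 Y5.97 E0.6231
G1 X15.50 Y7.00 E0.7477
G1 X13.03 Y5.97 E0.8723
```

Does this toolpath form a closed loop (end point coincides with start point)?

Start point (G0): (12.00, 3.50). End point (last G1): the path does not return to the start — open.

no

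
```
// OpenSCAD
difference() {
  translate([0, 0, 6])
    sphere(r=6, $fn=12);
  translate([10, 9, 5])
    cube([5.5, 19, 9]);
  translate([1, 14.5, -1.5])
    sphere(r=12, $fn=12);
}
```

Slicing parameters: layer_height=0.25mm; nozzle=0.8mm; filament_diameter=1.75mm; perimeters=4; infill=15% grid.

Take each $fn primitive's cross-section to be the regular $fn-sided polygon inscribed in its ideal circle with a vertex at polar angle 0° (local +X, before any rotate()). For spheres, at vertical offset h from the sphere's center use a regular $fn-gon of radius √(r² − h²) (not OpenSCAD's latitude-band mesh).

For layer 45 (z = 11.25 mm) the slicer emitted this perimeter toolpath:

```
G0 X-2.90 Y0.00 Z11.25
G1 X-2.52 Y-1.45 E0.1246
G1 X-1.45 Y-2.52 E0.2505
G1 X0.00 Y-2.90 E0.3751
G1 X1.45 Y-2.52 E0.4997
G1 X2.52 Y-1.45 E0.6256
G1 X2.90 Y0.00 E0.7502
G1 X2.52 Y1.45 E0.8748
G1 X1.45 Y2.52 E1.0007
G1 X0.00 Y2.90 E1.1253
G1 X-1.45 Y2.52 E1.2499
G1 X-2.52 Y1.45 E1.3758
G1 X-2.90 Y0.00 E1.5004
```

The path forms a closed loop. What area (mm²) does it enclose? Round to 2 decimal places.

Apply the shoelace formula to the sequence of (X, Y) vertices; enclosed area = 25.32 mm².

25.32 mm²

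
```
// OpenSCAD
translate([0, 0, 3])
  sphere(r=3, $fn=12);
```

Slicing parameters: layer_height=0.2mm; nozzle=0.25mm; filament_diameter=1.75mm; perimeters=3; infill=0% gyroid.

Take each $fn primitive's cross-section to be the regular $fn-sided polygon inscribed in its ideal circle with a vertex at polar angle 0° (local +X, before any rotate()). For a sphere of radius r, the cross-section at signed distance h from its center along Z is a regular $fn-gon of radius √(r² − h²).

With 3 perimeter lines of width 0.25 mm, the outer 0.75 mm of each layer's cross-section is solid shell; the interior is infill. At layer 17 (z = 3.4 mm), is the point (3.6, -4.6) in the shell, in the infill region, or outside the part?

outside

At z = 3.4 mm: the r=3 sphere slices to a regular 12-gon of circumradius 2.973 (√(r²−h²) with h=0.4 from center). Overall, the cross-section is a single solid region. The nearest boundary edge runs (1.49, -2.57)→(2.57, -1.49); distance from the point to it = 2.93 mm. The point is not inside any of the regions above, so it lies outside the cross-section (2.93 mm from the nearest boundary).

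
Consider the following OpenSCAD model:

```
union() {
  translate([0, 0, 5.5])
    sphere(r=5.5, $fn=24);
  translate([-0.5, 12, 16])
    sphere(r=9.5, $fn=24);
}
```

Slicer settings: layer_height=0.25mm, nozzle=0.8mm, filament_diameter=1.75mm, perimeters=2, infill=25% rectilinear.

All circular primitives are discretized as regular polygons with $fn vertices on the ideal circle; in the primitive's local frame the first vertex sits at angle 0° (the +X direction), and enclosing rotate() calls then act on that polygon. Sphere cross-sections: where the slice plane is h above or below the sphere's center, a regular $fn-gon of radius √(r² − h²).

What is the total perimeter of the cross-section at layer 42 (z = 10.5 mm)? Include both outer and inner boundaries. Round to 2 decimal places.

62.89 mm

At z = 10.5 mm: the sphere: section is a regular 24-gon, circumradius = √(r²−h²) = √(5.5²−5²) = 2.291 (perimeter = 2·24·2.291·sin(180°/24) = 14.36 mm); the r=9.5 sphere at (-0.5, 12) slices to a regular 24-gon of circumradius 7.746 (√(r²−h²) with h=5.5 from center) (perimeter = 2·24·7.746·sin(180°/24) = 48.53 mm); Combining (union): the 2 present regions are separate (no shared area or edge), so areas and boundary lengths simply add and each stays a separate island — boundary = 62.89 mm. Overall, the cross-section has 2 separate islands. Total boundary length (outer) = 62.89 mm.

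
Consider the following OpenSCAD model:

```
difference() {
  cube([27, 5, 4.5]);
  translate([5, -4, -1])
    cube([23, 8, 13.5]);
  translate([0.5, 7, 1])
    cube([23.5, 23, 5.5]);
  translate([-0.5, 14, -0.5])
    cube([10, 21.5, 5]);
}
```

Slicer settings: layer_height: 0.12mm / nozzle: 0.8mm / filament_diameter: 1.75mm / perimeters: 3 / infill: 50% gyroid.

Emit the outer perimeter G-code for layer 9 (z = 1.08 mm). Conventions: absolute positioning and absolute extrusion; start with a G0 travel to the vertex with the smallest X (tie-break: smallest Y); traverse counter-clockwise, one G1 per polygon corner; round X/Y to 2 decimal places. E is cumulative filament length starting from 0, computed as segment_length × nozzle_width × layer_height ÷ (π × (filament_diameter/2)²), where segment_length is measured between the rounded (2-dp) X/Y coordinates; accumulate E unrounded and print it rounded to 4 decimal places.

At z = 1.08 mm: the 27×5 cube contributes its full rectangle; the cube at (5, -4) (footprint 23×8) is included at this height; the 23.5×23 cube at (0.5, 7) contributes its full rectangle; the cube at (-0.5, 14) is present — its section is the full 10×21.5 rectangle; After the difference (first − rest): starting from the 27×5 cube, the 23×8 cube at (5, -4) partially overlaps it — only the 88.00 mm² overlap (of its 184.00 mm²) is removed, clipping the outline; the 23.5×23 cube at (0.5, 7) misses the remaining region (no effect); the 10×21.5 cube at (-0.5, 14) misses the remaining region (no effect) — 1 connected region. The outline is a single polygon with 6 vertices. Extrusion per mm of travel: 0.8 × 0.12 / (π × 0.875²) = 0.039912. Accumulating E over each segment gives final E = 2.5544.

G0 X0.00 Y0.00 Z1.08
G1 X5.00 Y0.00 E0.1996
G1 X5.00 Y4.00 E0.3592
G1 X27.00 Y4.00 E1.2373
G1 X27.00 Y5.00 E1.2772
G1 X0.00 Y5.00 E2.3548
G1 X0.00 Y0.00 E2.5544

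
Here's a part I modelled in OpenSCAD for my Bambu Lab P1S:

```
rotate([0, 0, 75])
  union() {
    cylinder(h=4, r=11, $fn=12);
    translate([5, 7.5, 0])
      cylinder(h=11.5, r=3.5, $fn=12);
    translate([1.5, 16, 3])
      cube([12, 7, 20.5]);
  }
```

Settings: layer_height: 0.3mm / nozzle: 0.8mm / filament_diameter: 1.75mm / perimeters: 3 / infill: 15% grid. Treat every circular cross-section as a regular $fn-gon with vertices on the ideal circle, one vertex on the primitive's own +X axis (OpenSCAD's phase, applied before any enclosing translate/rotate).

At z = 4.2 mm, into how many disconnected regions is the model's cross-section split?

2

At z = 4.2 mm: the cylinder does not reach this height (z outside [0, 4]); the r=3.5 cylinder at (5, 7.5) contributes a regular 12-gon of circumradius 3.5; the 12×7 cube at (1.5, 16) contributes its full rectangle; Merging all regions: the 2 present regions are separate (no shared area or edge), so areas and boundary lengths simply add and each stays a separate island — 2 connected regions; (whole slice rotated 75° about Z — lengths, areas and connectivity unchanged). The result has 2 disconnected regions.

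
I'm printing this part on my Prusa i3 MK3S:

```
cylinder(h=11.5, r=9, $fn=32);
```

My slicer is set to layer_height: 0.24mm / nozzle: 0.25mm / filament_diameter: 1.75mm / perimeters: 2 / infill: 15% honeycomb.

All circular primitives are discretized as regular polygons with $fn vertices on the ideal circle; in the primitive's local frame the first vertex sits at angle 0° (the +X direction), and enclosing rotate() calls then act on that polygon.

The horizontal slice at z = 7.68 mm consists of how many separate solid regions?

At z = 7.68 mm: the cylinder: section is a regular 32-gon, circumradius r=9. The result has 1 disconnected region.

1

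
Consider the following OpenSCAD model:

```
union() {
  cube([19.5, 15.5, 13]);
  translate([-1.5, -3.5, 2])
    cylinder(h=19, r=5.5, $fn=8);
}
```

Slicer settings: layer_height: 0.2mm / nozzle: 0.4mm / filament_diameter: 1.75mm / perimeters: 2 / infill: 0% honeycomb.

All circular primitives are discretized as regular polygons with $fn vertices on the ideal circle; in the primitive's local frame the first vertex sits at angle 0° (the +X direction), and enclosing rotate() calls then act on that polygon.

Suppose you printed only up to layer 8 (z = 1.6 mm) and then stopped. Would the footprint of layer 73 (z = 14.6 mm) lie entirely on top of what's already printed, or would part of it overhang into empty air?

Compare the two slices. At z = 1.6: the cube (footprint 19.5×15.5) is included at this height (area 302.25 mm²); the cylinder at (-1.5, -3.5) is not intersected at this z (z outside [2, 21]); Combining (union): only the 19.5×15.5 cube is present, so the union is just that shape — area = 302.25 mm². At z = 14.6: the cube is not intersected at this z (z outside [0, 13]); the cylinder at (-1.5, -3.5): section is a regular 8-gon, circumradius r=5.5 (area = (8/2)·5.500²·sin(360°/8) = 85.56 mm²); Combining (union): only the r=5.5 cylinder at (-1.5, -3.5) is present, so the union is just that shape — area = 85.56 mm². Checking containment: at z = 14.6 the cross-section extends beyond the z = 1.6 cross-section by about 83.42 mm².

part overhangs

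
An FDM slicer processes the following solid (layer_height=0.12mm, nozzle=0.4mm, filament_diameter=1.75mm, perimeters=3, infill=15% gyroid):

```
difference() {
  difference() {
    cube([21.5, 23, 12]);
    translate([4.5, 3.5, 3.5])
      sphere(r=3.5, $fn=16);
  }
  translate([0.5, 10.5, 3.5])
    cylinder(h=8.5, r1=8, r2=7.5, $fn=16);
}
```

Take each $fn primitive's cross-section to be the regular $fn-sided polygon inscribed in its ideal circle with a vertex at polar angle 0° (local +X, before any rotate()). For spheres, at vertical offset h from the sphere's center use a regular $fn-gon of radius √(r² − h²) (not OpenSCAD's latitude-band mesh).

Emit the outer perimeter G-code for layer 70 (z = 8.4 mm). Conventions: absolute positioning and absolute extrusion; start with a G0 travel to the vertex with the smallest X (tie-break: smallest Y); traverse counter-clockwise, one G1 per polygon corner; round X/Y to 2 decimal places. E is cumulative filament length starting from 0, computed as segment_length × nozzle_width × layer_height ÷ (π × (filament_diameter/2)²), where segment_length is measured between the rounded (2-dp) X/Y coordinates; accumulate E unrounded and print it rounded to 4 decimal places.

At z = 8.4 mm: the cube (footprint 21.5×23) is included at this height; the sphere at (4.5, 3.5) is absent (|z−center|=4.900 > r=3.5); After the difference (first − rest): none of the subtracted shapes is present at this height, so the 21.5×23 cube is unchanged — 1 connected region; the cone at (0.5, 10.5): at t=0.576 of its height the radius interpolates to r₁+(r₂−r₁)t = 7.712, giving a regular 16-gon of that circumradius; Subtracting the remaining from the first: starting from the result so far, the cone at (0.5, 10.5) partially overlaps it — only the 98.70 mm² overlap (of its 182.07 mm²) is removed, clipping the outline — 1 connected region. The outline is a single polygon with 15 vertices. Extrusion per mm of travel: 0.4 × 0.12 / (π × 0.875²) = 0.019956. Accumulating E over each segment gives final E = 1.9728.

G0 X0.00 Y0.00 Z8.40
G1 X21.50 Y0.00 E0.4291
G1 X21.50 Y23.00 E0.8880
G1 X0.00 Y23.00 E1.3171
G1 X0.00 Y18.11 E1.4147
G1 X0.50 Y18.21 E1.4249
G1 X3.45 Y17.62 E1.4849
G1 X5.95 Y15.95 E1.5449
G1 X7.62 Y13.45 E1.6049
G1 X8.21 Y10.50 E1.6649
G1 X7.62 Y7.55 E1.7250
G1 X5.95 Y5.05 E1.7850
G1 X3.45 Y3.38 E1.8450
G1 X0.50 Y2.79 E1.9050
G1 X0.00 Y2.89 E1.9152
G1 X0.00 Y0.00 E1.9728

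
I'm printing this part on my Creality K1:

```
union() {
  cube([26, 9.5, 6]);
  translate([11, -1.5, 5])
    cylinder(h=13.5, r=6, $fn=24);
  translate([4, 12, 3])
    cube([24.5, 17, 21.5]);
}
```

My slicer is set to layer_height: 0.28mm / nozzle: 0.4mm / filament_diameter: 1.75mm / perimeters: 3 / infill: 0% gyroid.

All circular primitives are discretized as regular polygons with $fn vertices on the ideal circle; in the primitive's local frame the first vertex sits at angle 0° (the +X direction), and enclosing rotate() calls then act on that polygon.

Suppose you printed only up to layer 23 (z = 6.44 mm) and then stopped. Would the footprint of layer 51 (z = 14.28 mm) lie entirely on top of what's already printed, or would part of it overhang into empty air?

entirely on top

Compare the two slices. At z = 6.44: the cube is absent (z outside [0, 6]); the r=6 cylinder at (11, -1.5) gives a regular 24-gon of circumradius 6 (constant along its height) (area = (24/2)·6.000²·sin(360°/24) = 111.81 mm²); the cube at (4, 12) (footprint 24.5×17) is included at this height (area 416.50 mm²); Combining (union): the 2 present regions are separate (no shared area or edge), so areas and boundary lengths simply add and each stays a separate island — area = 528.31 mm². At z = 14.28: the cube does not reach this height (z outside [0, 6]); the r=6 cylinder at (11, -1.5) gives a regular 24-gon of circumradius 6 (constant along its height) (area = (24/2)·6.000²·sin(360°/24) = 111.81 mm²); the cube at (4, 12) (footprint 24.5×17) is included at this height (area 416.50 mm²); Taking the union: the 2 present regions are separate (no shared area or edge), so areas and boundary lengths simply add and each stays a separate island — area = 528.31 mm². Checking containment: the cross-section at z = 14.28 is a subset of the cross-section at z = 6.44.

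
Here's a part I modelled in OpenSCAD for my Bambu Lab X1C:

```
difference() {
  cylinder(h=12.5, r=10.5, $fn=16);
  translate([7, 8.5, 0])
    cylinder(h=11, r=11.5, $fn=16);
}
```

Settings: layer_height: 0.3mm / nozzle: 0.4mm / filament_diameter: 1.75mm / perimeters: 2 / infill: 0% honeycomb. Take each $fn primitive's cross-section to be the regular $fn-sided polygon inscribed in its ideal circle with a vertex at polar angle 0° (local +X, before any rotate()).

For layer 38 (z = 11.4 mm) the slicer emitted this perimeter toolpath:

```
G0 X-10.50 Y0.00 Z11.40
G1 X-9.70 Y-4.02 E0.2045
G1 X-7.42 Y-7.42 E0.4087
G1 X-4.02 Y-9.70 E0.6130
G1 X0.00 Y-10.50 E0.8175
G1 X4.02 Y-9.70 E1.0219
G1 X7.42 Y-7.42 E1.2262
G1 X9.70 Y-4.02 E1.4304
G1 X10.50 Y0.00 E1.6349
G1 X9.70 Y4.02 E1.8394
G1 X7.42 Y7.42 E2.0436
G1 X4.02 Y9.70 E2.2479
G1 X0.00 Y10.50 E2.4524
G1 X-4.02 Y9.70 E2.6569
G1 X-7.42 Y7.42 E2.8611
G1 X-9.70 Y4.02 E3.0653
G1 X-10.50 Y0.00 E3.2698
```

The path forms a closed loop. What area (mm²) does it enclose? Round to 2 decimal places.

Apply the shoelace formula to the sequence of (X, Y) vertices; enclosed area = 337.42 mm².

337.42 mm²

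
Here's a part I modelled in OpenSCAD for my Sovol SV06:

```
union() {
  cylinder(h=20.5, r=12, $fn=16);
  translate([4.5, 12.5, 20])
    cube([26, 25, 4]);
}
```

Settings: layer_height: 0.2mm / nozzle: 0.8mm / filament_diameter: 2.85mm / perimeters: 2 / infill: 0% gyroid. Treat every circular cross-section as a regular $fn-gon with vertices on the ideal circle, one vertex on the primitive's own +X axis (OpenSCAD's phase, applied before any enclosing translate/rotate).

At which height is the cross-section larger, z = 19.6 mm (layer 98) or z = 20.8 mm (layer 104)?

layer 104 (z = 20.8 mm)

Layer 98 (z = 19.6): the r=12 cylinder gives a regular 16-gon of circumradius 12 (constant along its height) (area = (16/2)·12.000²·sin(360°/16) = 440.85 mm²); the cube at (4.5, 12.5) is absent (z outside [20, 24]); Taking the union: only the r=12 cylinder is present, so the union is just that shape — area = 440.85 mm². So its area = 440.85 mm². Layer 104 (z = 20.8): the cylinder does not reach this height (z outside [0, 20.5]); the 26×25 cube at (4.5, 12.5) contributes its full rectangle (area 650.00 mm²); Merging all regions: only the 26×25 cube at (4.5, 12.5) is present, so the union is just that shape — area = 650.00 mm². So its area = 650.00 mm². Layer 104 is larger (650.00 vs 440.85 mm²).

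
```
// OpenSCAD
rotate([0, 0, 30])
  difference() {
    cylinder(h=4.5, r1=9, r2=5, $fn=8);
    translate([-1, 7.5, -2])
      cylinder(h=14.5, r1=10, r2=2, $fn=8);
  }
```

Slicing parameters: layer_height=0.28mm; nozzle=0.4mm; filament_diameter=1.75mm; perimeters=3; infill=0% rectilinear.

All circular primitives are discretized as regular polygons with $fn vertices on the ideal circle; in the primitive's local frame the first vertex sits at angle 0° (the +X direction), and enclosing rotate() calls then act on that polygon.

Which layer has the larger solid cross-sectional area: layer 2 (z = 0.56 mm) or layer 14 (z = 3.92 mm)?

layer 2 (z = 0.56 mm)

Layer 2 (z = 0.56): the cone contributes a regular 8-gon of circumradius 8.502 (interpolated between r1=9 and r2=5 at t=0.124) (area = (8/2)·8.502²·sin(360°/8) = 204.46 mm²); the cone at (-1, 7.5): at t=0.177 of its height the radius interpolates to r₁+(r₂−r₁)t = 8.588, giving a regular 8-gon of that circumradius (area = (8/2)·8.588²·sin(360°/8) = 208.59 mm²); Taking the first minus the rest: starting from the cone (204.46 mm²), the cone at (-1, 7.5) partially overlaps it — only the 88.78 mm² overlap (of its 208.59 mm²) is removed, clipping the outline — area = 115.68 mm²; (rotated 30° about Z; rotation is an isometry so areas/perimeters/island counts are preserved). So its area = 115.68 mm². Layer 14 (z = 3.92): the cone (r1=9→r2=5) has section circumradius 5.516 here — a regular 8-gon (area = (8/2)·5.516²·sin(360°/8) = 86.04 mm²); the cone at (-1, 7.5): at t=0.408 of its height the radius interpolates to r₁+(r₂−r₁)t = 6.734, giving a regular 8-gon of that circumradius (area = (8/2)·6.734²·sin(360°/8) = 128.25 mm²); Subtracting the remaining from the first: starting from the cone (86.04 mm²), the cone at (-1, 7.5) partially overlaps it — only the 24.74 mm² overlap (of its 128.25 mm²) is removed, clipping the outline — area = 61.30 mm²; (rotated 30° about Z; rotation is an isometry so areas/perimeters/island counts are preserved). So its area = 61.30 mm². Layer 2 is larger (115.68 vs 61.30 mm²).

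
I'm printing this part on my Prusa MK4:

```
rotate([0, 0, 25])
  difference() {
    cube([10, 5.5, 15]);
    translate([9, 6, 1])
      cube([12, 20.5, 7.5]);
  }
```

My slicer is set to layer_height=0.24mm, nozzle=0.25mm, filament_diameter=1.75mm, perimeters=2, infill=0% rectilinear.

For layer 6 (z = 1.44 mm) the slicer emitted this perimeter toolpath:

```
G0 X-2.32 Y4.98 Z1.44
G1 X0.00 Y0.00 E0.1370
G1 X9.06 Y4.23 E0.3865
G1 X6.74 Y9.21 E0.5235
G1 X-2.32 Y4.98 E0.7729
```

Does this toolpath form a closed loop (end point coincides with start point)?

yes

Start point (G0): (-2.32, 4.98). End point (last G1): the path returns to the start — closed.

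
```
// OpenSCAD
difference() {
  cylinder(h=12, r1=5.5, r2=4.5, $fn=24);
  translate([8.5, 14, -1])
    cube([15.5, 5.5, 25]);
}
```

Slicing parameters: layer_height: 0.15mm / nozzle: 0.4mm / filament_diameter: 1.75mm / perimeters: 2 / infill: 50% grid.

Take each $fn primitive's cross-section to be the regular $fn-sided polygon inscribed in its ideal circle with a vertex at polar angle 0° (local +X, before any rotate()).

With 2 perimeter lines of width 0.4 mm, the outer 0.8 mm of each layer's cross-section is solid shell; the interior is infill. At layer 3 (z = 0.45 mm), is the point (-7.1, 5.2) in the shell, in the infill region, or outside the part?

At z = 0.45 mm: the cone contributes a regular 24-gon of circumradius 5.463 (interpolated between r1=5.5 and r2=4.5 at t=0.037); the 15.5×5.5 cube at (8.5, 14) contributes its full rectangle; Taking the first minus the rest: starting from the cone, the 15.5×5.5 cube at (8.5, 14) misses the remaining region (no effect) — 1 connected region. Overall, the cross-section is a single solid region. The nearest boundary edge runs (-4.73, 2.73)→(-3.86, 3.86); distance from the point to it = 3.38 mm. The point is not inside any of the regions above, so it lies outside the cross-section (3.38 mm from the nearest boundary).

outside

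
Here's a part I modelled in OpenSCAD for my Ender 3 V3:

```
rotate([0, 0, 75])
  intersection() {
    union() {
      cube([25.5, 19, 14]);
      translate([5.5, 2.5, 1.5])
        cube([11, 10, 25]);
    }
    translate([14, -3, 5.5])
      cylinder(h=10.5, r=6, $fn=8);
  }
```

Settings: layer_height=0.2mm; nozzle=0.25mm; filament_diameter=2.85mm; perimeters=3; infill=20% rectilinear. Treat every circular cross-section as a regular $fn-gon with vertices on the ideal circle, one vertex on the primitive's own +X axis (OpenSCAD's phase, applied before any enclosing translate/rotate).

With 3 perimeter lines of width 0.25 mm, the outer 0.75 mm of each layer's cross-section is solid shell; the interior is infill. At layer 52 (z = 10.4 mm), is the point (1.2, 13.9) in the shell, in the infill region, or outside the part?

At z = 10.4 mm: the cube is present — its section is the full 25.5×19 rectangle; the cube at (5.5, 2.5) is present — its section is the full 11×10 rectangle; Taking the union: the 11×10 cube at (5.5, 2.5) lies entirely inside the 25.5×19 cube, so the union is just the 25.5×19 cube — 1 connected region; the cylinder at (14, -3): section is a regular 8-gon, circumradius r=6; After intersecting: the r=6 cylinder at (14, -3) partially overlaps the result so far; clipping to the common part keeps 18.64 mm² — 1 connected region; (whole slice rotated 75° about Z — lengths, areas and connectivity unchanged). Overall, the cross-section is a single solid region. Undo the 75° rotation: the query point maps to (13.737, 2.438) in the un-rotated model frame. The nearest boundary edge runs (9.76, 1.24)→(14.00, 3.00); distance from the point to it = 0.42 mm. The point is inside the cross-section, 0.42 mm from the nearest boundary — within the 0.75 mm shell band (3 × 0.25).

shell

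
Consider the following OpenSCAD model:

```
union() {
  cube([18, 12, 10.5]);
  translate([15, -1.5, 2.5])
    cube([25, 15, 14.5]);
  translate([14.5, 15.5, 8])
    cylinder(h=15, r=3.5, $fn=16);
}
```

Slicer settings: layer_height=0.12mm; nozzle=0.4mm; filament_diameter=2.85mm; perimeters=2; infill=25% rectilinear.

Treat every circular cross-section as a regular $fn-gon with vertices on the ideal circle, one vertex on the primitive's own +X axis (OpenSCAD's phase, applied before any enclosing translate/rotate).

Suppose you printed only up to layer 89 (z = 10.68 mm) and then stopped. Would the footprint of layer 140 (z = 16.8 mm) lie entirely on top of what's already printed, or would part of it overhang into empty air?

Compare the two slices. At z = 10.68: the cube is not intersected at this z (z outside [0, 10.5]); the cube at (15, -1.5) is present — its section is the full 25×15 rectangle (area 375.00 mm²); the cylinder at (14.5, 15.5): section is a regular 16-gon, circumradius r=3.5 (area = (16/2)·3.500²·sin(360°/16) = 37.50 mm²); Taking the union: the regions partially overlap — summed areas 412.50 mm² minus the doubly-counted overlap 2.15 mm² gives 410.35 mm² — area = 410.35 mm². At z = 16.8: the cube is not intersected at this z (z outside [0, 10.5]); the cube at (15, -1.5) is present — its section is the full 25×15 rectangle (area 375.00 mm²); the cylinder at (14.5, 15.5): section is a regular 16-gon, circumradius r=3.5 (area = (16/2)·3.500²·sin(360°/16) = 37.50 mm²); Merging all regions: the regions partially overlap — summed areas 412.50 mm² minus the doubly-counted overlap 2.15 mm² gives 410.35 mm² — area = 410.35 mm². Checking containment: the cross-section at z = 16.8 is a subset of the cross-section at z = 10.68.

entirely on top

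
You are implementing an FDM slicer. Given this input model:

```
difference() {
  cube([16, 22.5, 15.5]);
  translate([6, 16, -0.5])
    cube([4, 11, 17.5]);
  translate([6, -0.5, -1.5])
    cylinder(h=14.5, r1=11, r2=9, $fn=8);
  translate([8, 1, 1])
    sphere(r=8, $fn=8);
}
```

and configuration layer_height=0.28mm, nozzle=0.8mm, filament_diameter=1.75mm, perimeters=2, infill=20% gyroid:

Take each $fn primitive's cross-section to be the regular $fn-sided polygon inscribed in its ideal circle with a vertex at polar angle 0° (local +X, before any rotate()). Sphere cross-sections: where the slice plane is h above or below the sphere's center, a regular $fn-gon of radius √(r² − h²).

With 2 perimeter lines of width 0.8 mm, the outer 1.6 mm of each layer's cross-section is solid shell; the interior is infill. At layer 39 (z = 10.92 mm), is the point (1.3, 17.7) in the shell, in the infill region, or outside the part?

At z = 10.92 mm: the 16×22.5 cube contributes its full rectangle; the 4×11 cube at (6, 16) contributes its full rectangle; the cone at (6, -0.5) contributes a regular 8-gon of circumradius 9.287 (interpolated between r1=11 and r2=9 at t=0.857); the sphere at (8, 1) does not reach this height (|z−center|=9.920 > r=8); Taking the first minus the rest: starting from the 16×22.5 cube, the 4×11 cube at (6, 16) partially overlaps it — only the 26.00 mm² overlap (of its 44.00 mm²) is removed, clipping the outline; the cone at (6, -0.5) partially overlaps it — only the 101.66 mm² overlap (of its 243.94 mm²) is removed, clipping the outline — 1 connected region. Overall, the cross-section is a single solid region. The nearest boundary edge runs (0.00, 6.30)→(0.00, 22.50); distance from the point to it = 1.30 mm. The point is inside the cross-section, 1.30 mm from the nearest boundary — within the 1.6 mm shell band (2 × 0.8).

shell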